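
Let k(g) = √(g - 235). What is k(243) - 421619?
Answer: -421619 + 2*√2 ≈ -4.2162e+5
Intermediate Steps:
k(g) = √(-235 + g)
k(243) - 421619 = √(-235 + 243) - 421619 = √8 - 421619 = 2*√2 - 421619 = -421619 + 2*√2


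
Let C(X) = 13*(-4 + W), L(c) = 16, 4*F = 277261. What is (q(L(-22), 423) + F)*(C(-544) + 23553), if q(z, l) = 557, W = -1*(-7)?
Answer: 1648426122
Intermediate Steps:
F = 277261/4 (F = (¼)*277261 = 277261/4 ≈ 69315.)
W = 7
C(X) = 39 (C(X) = 13*(-4 + 7) = 13*3 = 39)
(q(L(-22), 423) + F)*(C(-544) + 23553) = (557 + 277261/4)*(39 + 23553) = (279489/4)*23592 = 1648426122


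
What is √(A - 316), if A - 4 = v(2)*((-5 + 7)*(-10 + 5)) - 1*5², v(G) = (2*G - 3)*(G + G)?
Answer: I*√377 ≈ 19.417*I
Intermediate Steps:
v(G) = 2*G*(-3 + 2*G) (v(G) = (-3 + 2*G)*(2*G) = 2*G*(-3 + 2*G))
A = -61 (A = 4 + ((2*2*(-3 + 2*2))*((-5 + 7)*(-10 + 5)) - 1*5²) = 4 + ((2*2*(-3 + 4))*(2*(-5)) - 1*25) = 4 + ((2*2*1)*(-10) - 25) = 4 + (4*(-10) - 25) = 4 + (-40 - 25) = 4 - 65 = -61)
√(A - 316) = √(-61 - 316) = √(-377) = I*√377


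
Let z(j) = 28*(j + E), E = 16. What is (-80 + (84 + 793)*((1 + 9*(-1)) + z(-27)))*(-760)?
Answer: 210681120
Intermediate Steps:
z(j) = 448 + 28*j (z(j) = 28*(j + 16) = 28*(16 + j) = 448 + 28*j)
(-80 + (84 + 793)*((1 + 9*(-1)) + z(-27)))*(-760) = (-80 + (84 + 793)*((1 + 9*(-1)) + (448 + 28*(-27))))*(-760) = (-80 + 877*((1 - 9) + (448 - 756)))*(-760) = (-80 + 877*(-8 - 308))*(-760) = (-80 + 877*(-316))*(-760) = (-80 - 277132)*(-760) = -277212*(-760) = 210681120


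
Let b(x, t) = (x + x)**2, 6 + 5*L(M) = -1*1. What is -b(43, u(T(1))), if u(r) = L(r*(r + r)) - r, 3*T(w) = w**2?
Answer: -7396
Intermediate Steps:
L(M) = -7/5 (L(M) = -6/5 + (-1*1)/5 = -6/5 + (1/5)*(-1) = -6/5 - 1/5 = -7/5)
T(w) = w**2/3
u(r) = -7/5 - r
b(x, t) = 4*x**2 (b(x, t) = (2*x)**2 = 4*x**2)
-b(43, u(T(1))) = -4*43**2 = -4*1849 = -1*7396 = -7396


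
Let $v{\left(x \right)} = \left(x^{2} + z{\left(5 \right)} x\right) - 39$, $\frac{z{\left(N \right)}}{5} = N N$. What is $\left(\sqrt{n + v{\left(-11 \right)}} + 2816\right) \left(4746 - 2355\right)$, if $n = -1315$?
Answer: $6733056 + 9564 i \sqrt{163} \approx 6.7331 \cdot 10^{6} + 1.2211 \cdot 10^{5} i$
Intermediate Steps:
$z{\left(N \right)} = 5 N^{2}$ ($z{\left(N \right)} = 5 N N = 5 N^{2}$)
$v{\left(x \right)} = -39 + x^{2} + 125 x$ ($v{\left(x \right)} = \left(x^{2} + 5 \cdot 5^{2} x\right) - 39 = \left(x^{2} + 5 \cdot 25 x\right) - 39 = \left(x^{2} + 125 x\right) - 39 = -39 + x^{2} + 125 x$)
$\left(\sqrt{n + v{\left(-11 \right)}} + 2816\right) \left(4746 - 2355\right) = \left(\sqrt{-1315 + \left(-39 + \left(-11\right)^{2} + 125 \left(-11\right)\right)} + 2816\right) \left(4746 - 2355\right) = \left(\sqrt{-1315 - 1293} + 2816\right) 2391 = \left(\sqrt{-2608} + 2816\right) 2391 = \left(4 i \sqrt{163} + 2816\right) 2391 = \left(2816 + 4 i \sqrt{163}\right) 2391 = 6733056 + 9564 i \sqrt{163}$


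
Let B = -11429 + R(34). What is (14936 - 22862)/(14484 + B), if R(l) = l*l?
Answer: -7926/4211 ≈ -1.8822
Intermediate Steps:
R(l) = l²
B = -10273 (B = -11429 + 34² = -11429 + 1156 = -10273)
(14936 - 22862)/(14484 + B) = (14936 - 22862)/(14484 - 10273) = -7926/4211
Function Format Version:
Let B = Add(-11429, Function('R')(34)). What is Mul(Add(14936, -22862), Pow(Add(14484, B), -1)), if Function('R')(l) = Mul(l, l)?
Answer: Rational(-7926, 4211) ≈ -1.8822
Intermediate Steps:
Function('R')(l) = Pow(l, 2)
B = -10273 (B = Add(-11429, Pow(34, 2)) = Add(-11429, 1156) = -10273)
Mul(Add(14936, -22862), Pow(Add(14484, B), -1)) = Mul(Add(14936, -22862), Pow(Add(14484, -10273), -1)) = Mul(-7926, Pow(4211, -1)) = Mul(-7926, Rational(1, 4211)) = Rational(-7926, 4211)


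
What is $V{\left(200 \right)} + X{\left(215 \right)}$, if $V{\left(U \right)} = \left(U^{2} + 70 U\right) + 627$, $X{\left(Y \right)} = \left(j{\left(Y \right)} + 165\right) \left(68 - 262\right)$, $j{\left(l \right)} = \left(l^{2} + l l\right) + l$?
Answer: $-17954393$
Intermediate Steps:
$j{\left(l \right)} = l + 2 l^{2}$ ($j{\left(l \right)} = \left(l^{2} + l^{2}\right) + l = 2 l^{2} + l = l + 2 l^{2}$)
$X{\left(Y \right)} = -32010 - 194 Y \left(1 + 2 Y\right)$ ($X{\left(Y \right)} = \left(Y \left(1 + 2 Y\right) + 165\right) \left(68 - 262\right) = \left(165 + Y \left(1 + 2 Y\right)\right) \left(-194\right) = -32010 - 194 Y \left(1 + 2 Y\right)$)
$V{\left(U \right)} = 627 + U^{2} + 70 U$
$V{\left(200 \right)} + X{\left(215 \right)} = \left(627 + 200^{2} + 70 \cdot 200\right) - \left(32010 + 41710 \left(1 + 2 \cdot 215\right)\right) = \left(627 + 40000 + 14000\right) - \left(32010 + 41710 \left(1 + 430\right)\right) = 54627 - \left(32010 + 41710 \cdot 431\right) = 54627 - 18009020 = -17954393$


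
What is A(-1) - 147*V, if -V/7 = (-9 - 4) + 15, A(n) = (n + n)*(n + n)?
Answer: 2062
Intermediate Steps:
A(n) = 4*n**2 (A(n) = (2*n)*(2*n) = 4*n**2)
V = -14 (V = -7*((-9 - 4) + 15) = -7*(-13 + 15) = -7*2 = -14)
A(-1) - 147*V = 4*(-1)**2 - 147*(-14) = 4*1 + 2058 = 4 + 2058 = 2062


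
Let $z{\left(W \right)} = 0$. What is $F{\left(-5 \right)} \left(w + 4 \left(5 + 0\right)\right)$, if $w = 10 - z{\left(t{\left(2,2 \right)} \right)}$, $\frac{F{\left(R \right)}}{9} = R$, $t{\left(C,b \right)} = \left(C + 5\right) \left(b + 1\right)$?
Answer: $-1350$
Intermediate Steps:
$t{\left(C,b \right)} = \left(1 + b\right) \left(5 + C\right)$ ($t{\left(C,b \right)} = \left(5 + C\right) \left(1 + b\right) = \left(1 + b\right) \left(5 + C\right)$)
$F{\left(R \right)} = 9 R$
$w = 10$ ($w = 10 - 0 = 10 + 0 = 10$)
$F{\left(-5 \right)} \left(w + 4 \left(5 + 0\right)\right) = 9 \left(-5\right) \left(10 + 4 \left(5 + 0\right)\right) = - 45 \left(10 + 4 \cdot 5\right) = - 45 \left(10 + 20\right) = \left(-45\right) 30 = -1350$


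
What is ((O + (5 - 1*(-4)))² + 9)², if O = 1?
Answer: 11881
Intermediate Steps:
((O + (5 - 1*(-4)))² + 9)² = ((1 + (5 - 1*(-4)))² + 9)² = ((1 + (5 + 4))² + 9)² = ((1 + 9)² + 9)² = (10² + 9)² = (100 + 9)² = 109² = 11881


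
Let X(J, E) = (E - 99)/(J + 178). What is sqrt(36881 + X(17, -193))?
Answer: sqrt(1402343085)/195 ≈ 192.04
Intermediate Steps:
X(J, E) = (-99 + E)/(178 + J)
sqrt(36881 + X(17, -193)) = sqrt(36881 + (-99 - 193)/(178 + 17)) = sqrt(36881 - 292/195) = sqrt(7191503/195) = sqrt(1402343085)/195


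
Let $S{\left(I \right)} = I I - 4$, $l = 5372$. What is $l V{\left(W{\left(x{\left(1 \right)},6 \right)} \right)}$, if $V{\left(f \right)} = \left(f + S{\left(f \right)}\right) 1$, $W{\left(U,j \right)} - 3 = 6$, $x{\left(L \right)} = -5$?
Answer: $461992$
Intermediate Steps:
$S{\left(I \right)} = -4 + I^{2}$ ($S{\left(I \right)} = I^{2} - 4 = -4 + I^{2}$)
$W{\left(U,j \right)} = 9$ ($W{\left(U,j \right)} = 3 + 6 = 9$)
$V{\left(f \right)} = -4 + f + f^{2}$ ($V{\left(f \right)} = \left(f + \left(-4 + f^{2}\right)\right) 1 = \left(-4 + f + f^{2}\right) 1 = -4 + f + f^{2}$)
$l V{\left(W{\left(x{\left(1 \right)},6 \right)} \right)} = 5372 \left(-4 + 9 + 9^{2}\right) = 5372 \left(-4 + 9 + 81\right) = 5372 \cdot 86 = 461992$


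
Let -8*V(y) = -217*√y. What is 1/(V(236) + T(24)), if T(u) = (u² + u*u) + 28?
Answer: 320/330511 - 868*√59/19500149 ≈ 0.00062629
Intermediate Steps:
V(y) = 217*√y/8 (V(y) = -(-217)*√y/8 = 217*√y/8)
T(u) = 28 + 2*u² (T(u) = (u² + u²) + 28 = 2*u² + 28 = 28 + 2*u²)
1/(V(236) + T(24)) = 1/(217*√236/8 + (28 + 2*24²)) = 1/(217*(2*√59)/8 + (28 + 2*576)) = 1/(217*√59/4 + (28 + 1152)) = 1/(217*√59/4 + 1180) = 1/(1180 + 217*√59/4)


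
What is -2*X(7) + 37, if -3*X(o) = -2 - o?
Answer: 31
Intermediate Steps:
X(o) = ⅔ + o/3 (X(o) = -(-2 - o)/3 = ⅔ + o/3)
-2*X(7) + 37 = -2*(⅔ + (⅓)*7) + 37 = -2*(⅔ + 7/3) + 37 = -2*3 + 37 = -6 + 37 = 31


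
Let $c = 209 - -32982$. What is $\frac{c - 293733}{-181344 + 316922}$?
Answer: $- \frac{130271}{67789} \approx -1.9217$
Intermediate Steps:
$c = 33191$ ($c = 209 + 32982 = 33191$)
$\frac{c - 293733}{-181344 + 316922} = \frac{33191 - 293733}{-181344 + 316922} = - \frac{260542}{135578} = \left(-260542\right) \frac{1}{135578} = - \frac{130271}{67789}$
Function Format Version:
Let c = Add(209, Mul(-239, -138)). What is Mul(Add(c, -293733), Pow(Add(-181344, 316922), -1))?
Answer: Rational(-130271, 67789) ≈ -1.9217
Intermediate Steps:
c = 33191 (c = Add(209, 32982) = 33191)
Mul(Add(c, -293733), Pow(Add(-181344, 316922), -1)) = Mul(Add(33191, -293733), Pow(Add(-181344, 316922), -1)) = Mul(-260542, Pow(135578, -1)) = Mul(-260542, Rational(1, 135578)) = Rational(-130271, 67789)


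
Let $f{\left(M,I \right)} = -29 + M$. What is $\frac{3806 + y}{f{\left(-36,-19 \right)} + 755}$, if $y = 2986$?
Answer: $\frac{1132}{115} \approx 9.8435$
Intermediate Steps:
$\frac{3806 + y}{f{\left(-36,-19 \right)} + 755} = \frac{3806 + 2986}{\left(-29 - 36\right) + 755} = \frac{6792}{-65 + 755} = \frac{6792}{690} = 6792 \cdot \frac{1}{690} = \frac{1132}{115}$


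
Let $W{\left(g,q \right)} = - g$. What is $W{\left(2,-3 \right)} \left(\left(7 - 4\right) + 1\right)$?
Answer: $-8$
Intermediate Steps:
$W{\left(2,-3 \right)} \left(\left(7 - 4\right) + 1\right) = \left(-1\right) 2 \left(\left(7 - 4\right) + 1\right) = - 2 \left(3 + 1\right) = \left(-2\right) 4 = -8$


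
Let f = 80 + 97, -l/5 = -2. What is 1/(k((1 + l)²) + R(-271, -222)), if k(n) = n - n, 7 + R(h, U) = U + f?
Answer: -1/52 ≈ -0.019231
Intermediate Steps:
l = 10 (l = -5*(-2) = 10)
f = 177
R(h, U) = 170 + U (R(h, U) = -7 + (U + 177) = -7 + (177 + U) = 170 + U)
k(n) = 0
1/(k((1 + l)²) + R(-271, -222)) = 1/(0 + (170 - 222)) = 1/(0 - 52) = 1/(-52) = -1/52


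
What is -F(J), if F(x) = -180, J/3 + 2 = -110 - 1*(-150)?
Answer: 180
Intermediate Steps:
J = 114 (J = -6 + 3*(-110 - 1*(-150)) = -6 + 3*(-110 + 150) = -6 + 3*40 = -6 + 120 = 114)
-F(J) = -1*(-180) = 180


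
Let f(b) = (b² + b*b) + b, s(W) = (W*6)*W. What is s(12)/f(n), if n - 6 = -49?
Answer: 864/3655 ≈ 0.23639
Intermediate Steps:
n = -43 (n = 6 - 49 = -43)
s(W) = 6*W² (s(W) = (6*W)*W = 6*W²)
f(b) = b + 2*b² (f(b) = (b² + b²) + b = 2*b² + b = b + 2*b²)
s(12)/f(n) = (6*12²)/((-43*(1 + 2*(-43)))) = (6*144)/((-43*(1 - 86))) = 864/((-43*(-85))) = 864/3655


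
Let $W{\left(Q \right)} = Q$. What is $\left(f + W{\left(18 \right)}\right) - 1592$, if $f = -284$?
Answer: $-1858$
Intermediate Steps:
$\left(f + W{\left(18 \right)}\right) - 1592 = \left(-284 + 18\right) - 1592 = -266 - 1592 = -1858$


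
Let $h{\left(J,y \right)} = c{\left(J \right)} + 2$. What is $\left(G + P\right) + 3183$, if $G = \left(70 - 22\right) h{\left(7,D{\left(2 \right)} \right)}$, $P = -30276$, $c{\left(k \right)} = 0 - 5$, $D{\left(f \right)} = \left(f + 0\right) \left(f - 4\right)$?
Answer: $-27237$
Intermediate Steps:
$D{\left(f \right)} = f \left(-4 + f\right)$
$c{\left(k \right)} = -5$ ($c{\left(k \right)} = 0 - 5 = -5$)
$h{\left(J,y \right)} = -3$ ($h{\left(J,y \right)} = -5 + 2 = -3$)
$G = -144$ ($G = \left(70 - 22\right) \left(-3\right) = 48 \left(-3\right) = -144$)
$\left(G + P\right) + 3183 = \left(-144 - 30276\right) + 3183 = -30420 + 3183 = -27237$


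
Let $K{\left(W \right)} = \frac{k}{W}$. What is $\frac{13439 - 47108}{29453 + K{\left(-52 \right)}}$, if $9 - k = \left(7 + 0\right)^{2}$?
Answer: $- \frac{145899}{127633} \approx -1.1431$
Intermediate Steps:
$k = -40$ ($k = 9 - \left(7 + 0\right)^{2} = 9 - 7^{2} = 9 - 49 = -40$)
$K{\left(W \right)} = - \frac{40}{W}$
$\frac{13439 - 47108}{29453 + K{\left(-52 \right)}} = \frac{13439 - 47108}{29453 - \frac{40}{-52}} = - \frac{33669}{29453 - - \frac{10}{13}} = - \frac{33669}{29453 + \frac{10}{13}} = - \frac{33669}{\frac{382899}{13}} = \left(-33669\right) \frac{13}{382899} = - \frac{145899}{127633}$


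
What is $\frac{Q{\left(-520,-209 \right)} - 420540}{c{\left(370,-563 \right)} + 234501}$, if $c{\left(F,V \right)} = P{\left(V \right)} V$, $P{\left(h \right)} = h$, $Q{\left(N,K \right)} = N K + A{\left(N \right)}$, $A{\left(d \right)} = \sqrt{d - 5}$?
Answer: $- \frac{31186}{55147} + \frac{i \sqrt{21}}{110294} \approx -0.56551 + 4.1549 \cdot 10^{-5} i$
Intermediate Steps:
$A{\left(d \right)} = \sqrt{-5 + d}$
$Q{\left(N,K \right)} = \sqrt{-5 + N} + K N$ ($Q{\left(N,K \right)} = N K + \sqrt{-5 + N} = K N + \sqrt{-5 + N} = \sqrt{-5 + N} + K N$)
$c{\left(F,V \right)} = V^{2}$ ($c{\left(F,V \right)} = V V = V^{2}$)
$\frac{Q{\left(-520,-209 \right)} - 420540}{c{\left(370,-563 \right)} + 234501} = \frac{\left(\sqrt{-5 - 520} - -108680\right) - 420540}{\left(-563\right)^{2} + 234501} = \frac{\left(\sqrt{-525} + 108680\right) - 420540}{316969 + 234501} = \frac{\left(5 i \sqrt{21} + 108680\right) - 420540}{551470} = \left(\left(108680 + 5 i \sqrt{21}\right) - 420540\right) \frac{1}{551470} = \left(-311860 + 5 i \sqrt{21}\right) \frac{1}{551470} = - \frac{31186}{55147} + \frac{i \sqrt{21}}{110294}$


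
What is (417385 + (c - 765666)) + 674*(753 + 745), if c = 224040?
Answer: 885411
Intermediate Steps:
(417385 + (c - 765666)) + 674*(753 + 745) = (417385 + (224040 - 765666)) + 674*(753 + 745) = (417385 - 541626) + 674*1498 = -124241 + 1009652 = 885411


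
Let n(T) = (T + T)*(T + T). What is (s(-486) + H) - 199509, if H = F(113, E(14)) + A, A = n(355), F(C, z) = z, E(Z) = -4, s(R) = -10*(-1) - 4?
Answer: 304593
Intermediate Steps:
s(R) = 6 (s(R) = 10 - 4 = 6)
n(T) = 4*T² (n(T) = (2*T)*(2*T) = 4*T²)
A = 504100 (A = 4*355² = 4*126025 = 504100)
H = 504096 (H = -4 + 504100 = 504096)
(s(-486) + H) - 199509 = (6 + 504096) - 199509 = 504102 - 199509 = 304593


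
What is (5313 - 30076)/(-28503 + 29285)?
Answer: -24763/782 ≈ -31.666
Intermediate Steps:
(5313 - 30076)/(-28503 + 29285) = -24763/782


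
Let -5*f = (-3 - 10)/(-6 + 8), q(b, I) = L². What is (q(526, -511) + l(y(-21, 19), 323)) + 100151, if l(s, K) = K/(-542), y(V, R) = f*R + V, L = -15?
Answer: 54403469/542 ≈ 1.0038e+5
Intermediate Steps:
q(b, I) = 225 (q(b, I) = (-15)² = 225)
f = 13/10 (f = -(-3 - 10)/(5*(-6 + 8)) = -(-13)/(5*2) = -⅕*(-13/2) = 13/10 ≈ 1.3000)
y(V, R) = V + 13*R/10 (y(V, R) = 13*R/10 + V = V + 13*R/10)
l(s, K) = -K/542 (l(s, K) = K*(-1/542) = -K/542)
(q(526, -511) + l(y(-21, 19), 323)) + 100151 = (225 - 1/542*323) + 100151 = (225 - 323/542) + 100151 = 121627/542 + 100151 = 54403469/542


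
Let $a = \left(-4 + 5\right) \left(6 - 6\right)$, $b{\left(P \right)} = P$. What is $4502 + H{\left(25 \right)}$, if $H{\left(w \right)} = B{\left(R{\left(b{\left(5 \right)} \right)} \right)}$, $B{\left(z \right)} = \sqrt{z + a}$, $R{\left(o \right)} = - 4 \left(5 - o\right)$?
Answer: $4502$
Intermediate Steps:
$a = 0$ ($a = 1 \cdot 0 = 0$)
$R{\left(o \right)} = -20 + 4 o$
$B{\left(z \right)} = \sqrt{z}$ ($B{\left(z \right)} = \sqrt{z + 0} = \sqrt{z}$)
$H{\left(w \right)} = 0$ ($H{\left(w \right)} = \sqrt{-20 + 4 \cdot 5} = \sqrt{-20 + 20} = \sqrt{0} = 0$)
$4502 + H{\left(25 \right)} = 4502 + 0 = 4502$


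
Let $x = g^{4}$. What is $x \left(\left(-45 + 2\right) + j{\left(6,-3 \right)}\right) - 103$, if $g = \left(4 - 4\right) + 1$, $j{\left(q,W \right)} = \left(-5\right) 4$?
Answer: $-166$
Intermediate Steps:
$j{\left(q,W \right)} = -20$
$g = 1$ ($g = 0 + 1 = 1$)
$x = 1$ ($x = 1^{4} = 1$)
$x \left(\left(-45 + 2\right) + j{\left(6,-3 \right)}\right) - 103 = 1 \left(\left(-45 + 2\right) - 20\right) - 103 = 1 \left(-43 - 20\right) - 103 = 1 \left(-63\right) - 103 = -63 - 103 = -166$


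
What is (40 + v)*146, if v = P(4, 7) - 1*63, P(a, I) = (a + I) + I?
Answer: -730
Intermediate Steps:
P(a, I) = a + 2*I (P(a, I) = (I + a) + I = a + 2*I)
v = -45 (v = (4 + 2*7) - 1*63 = (4 + 14) - 63 = 18 - 63 = -45)
(40 + v)*146 = (40 - 45)*146 = -5*146 = -730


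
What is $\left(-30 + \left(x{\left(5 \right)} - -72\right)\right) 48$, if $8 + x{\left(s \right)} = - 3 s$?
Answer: $912$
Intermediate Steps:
$x{\left(s \right)} = -8 - 3 s$
$\left(-30 + \left(x{\left(5 \right)} - -72\right)\right) 48 = \left(-30 - -49\right) 48 = \left(-30 + \left(\left(-8 - 15\right) + 72\right)\right) 48 = \left(-30 + \left(-23 + 72\right)\right) 48 = \left(-30 + 49\right) 48 = 19 \cdot 48 = 912$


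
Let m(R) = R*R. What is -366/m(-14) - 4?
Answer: -575/98 ≈ -5.8673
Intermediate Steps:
m(R) = R²
-366/m(-14) - 4 = -366/((-14)²) - 4 = -366/196 - 4 = -366*1/196 - 4 = -183/98 - 4 = -575/98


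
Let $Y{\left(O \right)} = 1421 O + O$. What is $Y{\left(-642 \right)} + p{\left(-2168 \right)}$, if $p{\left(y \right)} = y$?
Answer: $-915092$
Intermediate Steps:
$Y{\left(O \right)} = 1422 O$
$Y{\left(-642 \right)} + p{\left(-2168 \right)} = 1422 \left(-642\right) - 2168 = -912924 - 2168 = -915092$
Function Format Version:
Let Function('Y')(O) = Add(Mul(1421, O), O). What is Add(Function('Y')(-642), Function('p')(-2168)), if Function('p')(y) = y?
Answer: -915092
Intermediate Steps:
Function('Y')(O) = Mul(1422, O)
Add(Function('Y')(-642), Function('p')(-2168)) = Add(Mul(1422, -642), -2168) = Add(-912924, -2168) = -915092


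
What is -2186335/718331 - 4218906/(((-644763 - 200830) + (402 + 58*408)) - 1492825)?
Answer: -1014688907017/831235393256 ≈ -1.2207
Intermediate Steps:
-2186335/718331 - 4218906/(((-644763 - 200830) + (402 + 58*408)) - 1492825) = -2186335*1/718331 - 4218906/((-845593 + (402 + 23664)) - 1492825) = -2186335/718331 - 4218906/((-845593 + 24066) - 1492825) = -2186335/718331 - 4218906/(-821527 - 1492825) = -2186335/718331 - 4218906/(-2314352) = -2186335/718331 - 4218906*(-1/2314352) = -2186335/718331 + 2109453/1157176 = -1014688907017/831235393256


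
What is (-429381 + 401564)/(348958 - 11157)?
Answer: -27817/337801 ≈ -0.082347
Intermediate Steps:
(-429381 + 401564)/(348958 - 11157) = -27817/337801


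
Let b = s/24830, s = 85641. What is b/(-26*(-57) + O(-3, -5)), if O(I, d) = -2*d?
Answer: 85641/37046360 ≈ 0.0023117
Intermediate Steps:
b = 85641/24830 ≈ 3.4491
b/(-26*(-57) + O(-3, -5)) = 85641/(24830*(-26*(-57) - 2*(-5))) = 85641/(24830*(1482 + 10)) = (85641/24830)/1492 = (85641/24830)*(1/1492) = 85641/37046360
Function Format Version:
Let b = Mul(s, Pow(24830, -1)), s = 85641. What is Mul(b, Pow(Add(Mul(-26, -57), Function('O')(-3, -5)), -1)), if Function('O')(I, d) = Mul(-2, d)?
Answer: Rational(85641, 37046360) ≈ 0.0023117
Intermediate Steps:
b = Rational(85641, 24830) (b = Mul(85641, Pow(24830, -1)) = Mul(85641, Rational(1, 24830)) = Rational(85641, 24830) ≈ 3.4491)
Mul(b, Pow(Add(Mul(-26, -57), Function('O')(-3, -5)), -1)) = Mul(Rational(85641, 24830), Pow(Add(Mul(-26, -57), Mul(-2, -5)), -1)) = Mul(Rational(85641, 24830), Pow(Add(1482, 10), -1)) = Mul(Rational(85641, 24830), Pow(1492, -1)) = Mul(Rational(85641, 24830), Rational(1, 1492)) = Rational(85641, 37046360)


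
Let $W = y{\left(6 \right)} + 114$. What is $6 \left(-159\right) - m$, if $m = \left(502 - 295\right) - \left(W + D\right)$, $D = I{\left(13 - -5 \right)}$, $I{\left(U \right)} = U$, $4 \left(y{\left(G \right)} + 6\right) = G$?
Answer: $- \frac{2067}{2} \approx -1033.5$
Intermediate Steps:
$y{\left(G \right)} = -6 + \frac{G}{4}$
$W = \frac{219}{2}$ ($W = \left(-6 + \frac{1}{4} \cdot 6\right) + 114 = \left(-6 + \frac{3}{2}\right) + 114 = - \frac{9}{2} + 114 = \frac{219}{2} \approx 109.5$)
$D = 18$ ($D = 13 - -5 = 13 + 5 = 18$)
$m = \frac{159}{2}$ ($m = \left(502 - 295\right) - \left(\frac{219}{2} + 18\right) = \left(502 - 295\right) - \frac{255}{2} = 207 - \frac{255}{2} = \frac{159}{2} \approx 79.5$)
$6 \left(-159\right) - m = 6 \left(-159\right) - \frac{159}{2} = -954 - \frac{159}{2} = - \frac{2067}{2}$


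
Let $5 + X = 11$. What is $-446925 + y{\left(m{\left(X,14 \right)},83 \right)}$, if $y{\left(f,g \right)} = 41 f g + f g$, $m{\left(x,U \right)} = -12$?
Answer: $-488757$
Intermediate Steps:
$X = 6$ ($X = -5 + 11 = 6$)
$y{\left(f,g \right)} = 42 f g$ ($y{\left(f,g \right)} = 41 f g + f g = 42 f g$)
$-446925 + y{\left(m{\left(X,14 \right)},83 \right)} = -446925 + 42 \left(-12\right) 83 = -446925 - 41832 = -488757$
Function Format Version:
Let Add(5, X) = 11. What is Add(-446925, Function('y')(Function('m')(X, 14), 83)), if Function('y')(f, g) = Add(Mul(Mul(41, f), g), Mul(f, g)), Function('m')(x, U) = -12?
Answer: -488757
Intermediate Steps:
X = 6 (X = Add(-5, 11) = 6)
Function('y')(f, g) = Mul(42, f, g) (Function('y')(f, g) = Add(Mul(41, f, g), Mul(f, g)) = Mul(42, f, g))
Add(-446925, Function('y')(Function('m')(X, 14), 83)) = Add(-446925, Mul(42, -12, 83)) = Add(-446925, -41832) = -488757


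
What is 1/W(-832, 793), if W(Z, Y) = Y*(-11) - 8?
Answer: -1/8731 ≈ -0.00011453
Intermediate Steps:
W(Z, Y) = -8 - 11*Y (W(Z, Y) = -11*Y - 8 = -8 - 11*Y)
1/W(-832, 793) = 1/(-8 - 11*793) = 1/(-8 - 8723) = 1/(-8731) = -1/8731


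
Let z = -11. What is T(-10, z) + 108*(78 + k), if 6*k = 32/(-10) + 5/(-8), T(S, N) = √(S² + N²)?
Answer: 167103/20 + √221 ≈ 8370.0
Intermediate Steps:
T(S, N) = √(N² + S²)
k = -51/80 (k = (32/(-10) + 5/(-8))/6 = (32*(-⅒) + 5*(-⅛))/6 = (-16/5 - 5/8)/6 = (⅙)*(-153/40) = -51/80 ≈ -0.63750)
T(-10, z) + 108*(78 + k) = √((-11)² + (-10)²) + 108*(78 - 51/80) = √(121 + 100) + 108*(6189/80) = √221 + 167103/20 = 167103/20 + √221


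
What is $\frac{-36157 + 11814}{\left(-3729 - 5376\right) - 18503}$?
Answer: $\frac{24343}{27608} \approx 0.88174$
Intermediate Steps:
$\frac{-36157 + 11814}{\left(-3729 - 5376\right) - 18503} = - \frac{24343}{\left(-3729 - 5376\right) - 18503} = - \frac{24343}{-9105 - 18503} = - \frac{24343}{-27608} = \left(-24343\right) \left(- \frac{1}{27608}\right) = \frac{24343}{27608}$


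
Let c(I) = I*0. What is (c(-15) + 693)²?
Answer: 480249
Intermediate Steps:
c(I) = 0
(c(-15) + 693)² = (0 + 693)² = 693² = 480249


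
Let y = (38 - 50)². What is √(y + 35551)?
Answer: 11*√295 ≈ 188.93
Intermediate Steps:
y = 144 (y = (-12)² = 144)
√(y + 35551) = √(144 + 35551) = √35695 = 11*√295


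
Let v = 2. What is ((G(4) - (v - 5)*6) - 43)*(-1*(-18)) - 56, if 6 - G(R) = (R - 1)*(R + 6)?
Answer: -938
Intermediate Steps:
G(R) = 6 - (-1 + R)*(6 + R) (G(R) = 6 - (R - 1)*(R + 6) = 6 - (-1 + R)*(6 + R))
((G(4) - (v - 5)*6) - 43)*(-1*(-18)) - 56 = (((12 - 1*4² - 5*4) - (2 - 5)*6) - 43)*(-1*(-18)) - 56 = (((12 - 1*16 - 20) - (-3)*6) - 43)*18 - 56 = (((12 - 16 - 20) - 1*(-18)) - 43)*18 - 56 = ((-24 + 18) - 43)*18 - 56 = (-6 - 43)*18 - 56 = -49*18 - 56 = -882 - 56 = -938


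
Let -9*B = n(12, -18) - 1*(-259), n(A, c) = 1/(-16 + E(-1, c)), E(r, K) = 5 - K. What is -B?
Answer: 1814/63 ≈ 28.794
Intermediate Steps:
n(A, c) = 1/(-11 - c) (n(A, c) = 1/(-16 + (5 - c)) = 1/(-11 - c))
B = -1814/63 (B = -(-1/(11 - 18) - 1*(-259))/9 = -(-1/(-7) + 259)/9 = -(-1*(-⅐) + 259)/9 = -(⅐ + 259)/9 = -⅑*1814/7 = -1814/63 ≈ -28.794)
-B = -1*(-1814/63) = 1814/63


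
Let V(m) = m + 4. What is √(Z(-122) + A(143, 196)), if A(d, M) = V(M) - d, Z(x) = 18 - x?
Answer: √197 ≈ 14.036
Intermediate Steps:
V(m) = 4 + m
A(d, M) = 4 + M - d (A(d, M) = (4 + M) - d = 4 + M - d)
√(Z(-122) + A(143, 196)) = √((18 - 1*(-122)) + (4 + 196 - 1*143)) = √((18 + 122) + (4 + 196 - 143)) = √(140 + 57) = √197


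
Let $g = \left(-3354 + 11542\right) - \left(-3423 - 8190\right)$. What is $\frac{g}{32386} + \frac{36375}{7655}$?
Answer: $\frac{265923481}{49582966} \approx 5.3632$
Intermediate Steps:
$g = 19801$ ($g = 8188 - \left(-3423 - 8190\right) = 8188 - -11613 = 8188 + 11613 = 19801$)
$\frac{g}{32386} + \frac{36375}{7655} = \frac{19801}{32386} + \frac{36375}{7655} = 19801 \cdot \frac{1}{32386} + 36375 \cdot \frac{1}{7655} = \frac{19801}{32386} + \frac{7275}{1531} = \frac{265923481}{49582966}$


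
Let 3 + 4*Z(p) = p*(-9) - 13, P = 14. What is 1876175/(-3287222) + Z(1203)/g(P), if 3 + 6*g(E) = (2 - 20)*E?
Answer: 519476447/8218055 ≈ 63.212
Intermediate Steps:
g(E) = -½ - 3*E (g(E) = -½ + ((2 - 20)*E)/6 = -½ + (-18*E)/6 = -½ - 3*E)
Z(p) = -4 - 9*p/4 (Z(p) = -¾ + (p*(-9) - 13)/4 = -¾ + (-9*p - 13)/4 = -¾ + (-13 - 9*p)/4 = -¾ + (-13/4 - 9*p/4) = -4 - 9*p/4)
1876175/(-3287222) + Z(1203)/g(P) = 1876175/(-3287222) + (-4 - 9/4*1203)/(-½ - 3*14) = 1876175*(-1/3287222) + (-4 - 10827/4)/(-½ - 42) = -1876175/3287222 - 10843/(4*(-85/2)) = -1876175/3287222 - 10843/4*(-2/85) = -1876175/3287222 + 10843/170 = 519476447/8218055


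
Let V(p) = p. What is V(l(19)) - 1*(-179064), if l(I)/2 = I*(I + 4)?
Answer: 179938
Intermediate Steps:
l(I) = 2*I*(4 + I) (l(I) = 2*(I*(I + 4)) = 2*(I*(4 + I)) = 2*I*(4 + I))
V(l(19)) - 1*(-179064) = 2*19*(4 + 19) - 1*(-179064) = 2*19*23 + 179064 = 874 + 179064 = 179938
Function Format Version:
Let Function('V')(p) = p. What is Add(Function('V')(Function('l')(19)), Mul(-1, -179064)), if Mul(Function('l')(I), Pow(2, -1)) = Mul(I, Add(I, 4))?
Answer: 179938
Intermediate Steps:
Function('l')(I) = Mul(2, I, Add(4, I)) (Function('l')(I) = Mul(2, Mul(I, Add(I, 4))) = Mul(2, Mul(I, Add(4, I))) = Mul(2, I, Add(4, I)))
Add(Function('V')(Function('l')(19)), Mul(-1, -179064)) = Add(Mul(2, 19, Add(4, 19)), Mul(-1, -179064)) = Add(Mul(2, 19, 23), 179064) = Add(874, 179064) = 179938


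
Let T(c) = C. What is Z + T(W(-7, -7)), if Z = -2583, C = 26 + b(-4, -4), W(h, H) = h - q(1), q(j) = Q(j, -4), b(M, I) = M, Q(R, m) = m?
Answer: -2561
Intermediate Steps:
q(j) = -4
W(h, H) = 4 + h (W(h, H) = h - 1*(-4) = h + 4 = 4 + h)
C = 22 (C = 26 - 4 = 22)
T(c) = 22
Z + T(W(-7, -7)) = -2583 + 22 = -2561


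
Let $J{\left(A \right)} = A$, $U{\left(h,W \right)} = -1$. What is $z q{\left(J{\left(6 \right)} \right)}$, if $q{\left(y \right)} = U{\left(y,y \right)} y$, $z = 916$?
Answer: $-5496$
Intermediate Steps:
$q{\left(y \right)} = - y$
$z q{\left(J{\left(6 \right)} \right)} = 916 \left(\left(-1\right) 6\right) = 916 \left(-6\right) = -5496$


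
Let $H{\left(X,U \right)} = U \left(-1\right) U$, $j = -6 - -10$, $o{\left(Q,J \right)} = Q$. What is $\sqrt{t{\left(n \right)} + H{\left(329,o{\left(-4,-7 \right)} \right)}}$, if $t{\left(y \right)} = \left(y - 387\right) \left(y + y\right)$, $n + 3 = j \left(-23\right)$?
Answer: $2 \sqrt{22891} \approx 302.6$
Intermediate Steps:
$j = 4$ ($j = -6 + 10 = 4$)
$H{\left(X,U \right)} = - U^{2}$ ($H{\left(X,U \right)} = - U U = - U^{2}$)
$n = -95$ ($n = -3 + 4 \left(-23\right) = -3 - 92 = -95$)
$t{\left(y \right)} = 2 y \left(-387 + y\right)$ ($t{\left(y \right)} = \left(-387 + y\right) 2 y = 2 y \left(-387 + y\right)$)
$\sqrt{t{\left(n \right)} + H{\left(329,o{\left(-4,-7 \right)} \right)}} = \sqrt{2 \left(-95\right) \left(-387 - 95\right) - \left(-4\right)^{2}} = \sqrt{2 \left(-95\right) \left(-482\right) - 16} = \sqrt{91580 - 16} = \sqrt{91564} = 2 \sqrt{22891}$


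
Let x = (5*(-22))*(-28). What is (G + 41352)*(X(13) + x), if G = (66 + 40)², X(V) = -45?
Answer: 159604580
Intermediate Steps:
G = 11236 (G = 106² = 11236)
x = 3080 (x = -110*(-28) = 3080)
(G + 41352)*(X(13) + x) = (11236 + 41352)*(-45 + 3080) = 52588*3035 = 159604580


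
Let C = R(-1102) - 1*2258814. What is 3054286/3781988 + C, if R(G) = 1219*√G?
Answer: -4271402193973/1890994 + 1219*I*√1102 ≈ -2.2588e+6 + 40466.0*I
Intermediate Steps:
C = -2258814 + 1219*I*√1102 (C = 1219*√(-1102) - 1*2258814 = 1219*(I*√1102) - 2258814 = 1219*I*√1102 - 2258814 = -2258814 + 1219*I*√1102 ≈ -2.2588e+6 + 40466.0*I)
3054286/3781988 + C = 3054286/3781988 + (-2258814 + 1219*I*√1102) = 3054286*(1/3781988) + (-2258814 + 1219*I*√1102) = 1527143/1890994 + (-2258814 + 1219*I*√1102) = -4271402193973/1890994 + 1219*I*√1102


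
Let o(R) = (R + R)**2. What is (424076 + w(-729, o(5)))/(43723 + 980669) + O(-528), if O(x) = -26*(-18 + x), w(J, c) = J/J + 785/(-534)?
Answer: 7765798012621/547025328 ≈ 14196.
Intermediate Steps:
o(R) = 4*R**2 (o(R) = (2*R)**2 = 4*R**2)
w(J, c) = -251/534 (w(J, c) = 1 + 785*(-1/534) = 1 - 785/534 = -251/534)
O(x) = 468 - 26*x
(424076 + w(-729, o(5)))/(43723 + 980669) + O(-528) = (424076 - 251/534)/(43723 + 980669) + (468 - 26*(-528)) = (226456333/534)/1024392 + (468 + 13728) = (226456333/534)*(1/1024392) + 14196 = 226456333/547025328 + 14196 = 7765798012621/547025328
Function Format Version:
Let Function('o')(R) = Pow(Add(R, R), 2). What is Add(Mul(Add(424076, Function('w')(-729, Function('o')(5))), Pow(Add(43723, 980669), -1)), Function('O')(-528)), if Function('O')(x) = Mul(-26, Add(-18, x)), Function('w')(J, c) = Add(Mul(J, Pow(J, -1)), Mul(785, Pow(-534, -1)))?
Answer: Rational(7765798012621, 547025328) ≈ 14196.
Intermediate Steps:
Function('o')(R) = Mul(4, Pow(R, 2)) (Function('o')(R) = Pow(Mul(2, R), 2) = Mul(4, Pow(R, 2)))
Function('w')(J, c) = Rational(-251, 534) (Function('w')(J, c) = Add(1, Mul(785, Rational(-1, 534))) = Add(1, Rational(-785, 534)) = Rational(-251, 534))
Function('O')(x) = Add(468, Mul(-26, x))
Add(Mul(Add(424076, Function('w')(-729, Function('o')(5))), Pow(Add(43723, 980669), -1)), Function('O')(-528)) = Add(Mul(Add(424076, Rational(-251, 534)), Pow(Add(43723, 980669), -1)), Add(468, Mul(-26, -528))) = Add(Mul(Rational(226456333, 534), Pow(1024392, -1)), Add(468, 13728)) = Add(Mul(Rational(226456333, 534), Rational(1, 1024392)), 14196) = Add(Rational(226456333, 547025328), 14196) = Rational(7765798012621, 547025328)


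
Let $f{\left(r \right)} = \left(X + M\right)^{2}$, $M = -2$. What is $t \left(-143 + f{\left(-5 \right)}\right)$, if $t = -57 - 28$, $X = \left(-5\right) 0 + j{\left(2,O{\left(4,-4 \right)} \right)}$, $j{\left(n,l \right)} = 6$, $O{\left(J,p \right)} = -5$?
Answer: $10795$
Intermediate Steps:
$X = 6$ ($X = \left(-5\right) 0 + 6 = 0 + 6 = 6$)
$f{\left(r \right)} = 16$ ($f{\left(r \right)} = \left(6 - 2\right)^{2} = 4^{2} = 16$)
$t = -85$
$t \left(-143 + f{\left(-5 \right)}\right) = - 85 \left(-143 + 16\right) = \left(-85\right) \left(-127\right) = 10795$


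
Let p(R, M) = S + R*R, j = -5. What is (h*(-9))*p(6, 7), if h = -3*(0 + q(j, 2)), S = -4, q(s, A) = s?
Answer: -4320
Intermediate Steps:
p(R, M) = -4 + R**2 (p(R, M) = -4 + R*R = -4 + R**2)
h = 15 (h = -3*(0 - 5) = -3*(-5) = 15)
(h*(-9))*p(6, 7) = (15*(-9))*(-4 + 6**2) = -135*(-4 + 36) = -135*32 = -4320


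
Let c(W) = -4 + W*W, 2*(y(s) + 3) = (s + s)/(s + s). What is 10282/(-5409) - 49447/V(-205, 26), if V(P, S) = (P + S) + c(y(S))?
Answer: 1062565918/3824163 ≈ 277.86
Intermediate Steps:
y(s) = -5/2 (y(s) = -3 + ((s + s)/(s + s))/2 = -3 + ((2*s)/((2*s)))/2 = -3 + ((2*s)*(1/(2*s)))/2 = -3 + (½)*1 = -3 + ½ = -5/2)
c(W) = -4 + W²
V(P, S) = 9/4 + P + S (V(P, S) = (P + S) + (-4 + (-5/2)²) = (P + S) + (-4 + 25/4) = (P + S) + 9/4 = 9/4 + P + S)
10282/(-5409) - 49447/V(-205, 26) = 10282/(-5409) - 49447/(9/4 - 205 + 26) = 10282*(-1/5409) - 49447/(-707/4) = -10282/5409 - 49447*(-4/707) = -10282/5409 + 197788/707 = 1062565918/3824163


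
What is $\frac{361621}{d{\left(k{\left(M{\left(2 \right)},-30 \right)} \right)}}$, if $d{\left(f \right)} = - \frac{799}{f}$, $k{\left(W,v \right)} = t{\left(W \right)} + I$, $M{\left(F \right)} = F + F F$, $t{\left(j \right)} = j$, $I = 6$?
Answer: $- \frac{4339452}{799} \approx -5431.1$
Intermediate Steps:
$M{\left(F \right)} = F + F^{2}$
$k{\left(W,v \right)} = 6 + W$ ($k{\left(W,v \right)} = W + 6 = 6 + W$)
$\frac{361621}{d{\left(k{\left(M{\left(2 \right)},-30 \right)} \right)}} = \frac{361621}{\left(-799\right) \frac{1}{6 + 2 \left(1 + 2\right)}} = \frac{361621}{\left(-799\right) \frac{1}{6 + 2 \cdot 3}} = \frac{361621}{\left(-799\right) \frac{1}{6 + 6}} = \frac{361621}{\left(-799\right) \frac{1}{12}} = \frac{361621}{- \frac{799}{12}} = 361621 \left(- \frac{12}{799}\right) = - \frac{4339452}{799}$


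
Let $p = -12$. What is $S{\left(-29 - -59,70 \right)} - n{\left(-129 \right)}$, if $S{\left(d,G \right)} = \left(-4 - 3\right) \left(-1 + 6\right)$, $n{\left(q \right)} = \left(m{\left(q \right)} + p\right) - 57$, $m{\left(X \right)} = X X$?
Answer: $-16607$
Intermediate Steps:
$m{\left(X \right)} = X^{2}$
$n{\left(q \right)} = -69 + q^{2}$ ($n{\left(q \right)} = \left(q^{2} - 12\right) - 57 = \left(-12 + q^{2}\right) - 57 = -69 + q^{2}$)
$S{\left(d,G \right)} = -35$ ($S{\left(d,G \right)} = \left(-7\right) 5 = -35$)
$S{\left(-29 - -59,70 \right)} - n{\left(-129 \right)} = -35 - \left(-69 + \left(-129\right)^{2}\right) = -35 - \left(-69 + 16641\right) = -35 - 16572 = -16607$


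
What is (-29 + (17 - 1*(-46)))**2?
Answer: 1156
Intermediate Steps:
(-29 + (17 - 1*(-46)))**2 = (-29 + (17 + 46))**2 = (-29 + 63)**2 = 34**2 = 1156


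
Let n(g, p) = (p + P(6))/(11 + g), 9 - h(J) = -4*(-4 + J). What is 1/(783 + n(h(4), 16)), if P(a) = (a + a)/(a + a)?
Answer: 20/15677 ≈ 0.0012758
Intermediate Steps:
P(a) = 1 (P(a) = (2*a)/((2*a)) = (2*a)*(1/(2*a)) = 1)
h(J) = -7 + 4*J (h(J) = 9 - (-4)*(-4 + J) = 9 - (16 - 4*J) = 9 + (-16 + 4*J) = -7 + 4*J)
n(g, p) = (1 + p)/(11 + g) (n(g, p) = (p + 1)/(11 + g) = (1 + p)/(11 + g))
1/(783 + n(h(4), 16)) = 1/(783 + (1 + 16)/(11 + (-7 + 4*4))) = 1/(783 + 17/(11 + (-7 + 16))) = 1/(783 + 17/(11 + 9)) = 1/(783 + 17/20) = 1/(15677/20) = 20/15677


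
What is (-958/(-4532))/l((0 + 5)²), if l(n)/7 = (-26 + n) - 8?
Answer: -479/142758 ≈ -0.0033553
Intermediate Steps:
l(n) = -238 + 7*n (l(n) = 7*((-26 + n) - 8) = 7*(-34 + n) = -238 + 7*n)
(-958/(-4532))/l((0 + 5)²) = (-958/(-4532))/(-238 + 7*(0 + 5)²) = (-958*(-1/4532))/(-238 + 7*5²) = 479/(2266*(-238 + 7*25)) = 479/(2266*(-238 + 175)) = (479/2266)/(-63) = (479/2266)*(-1/63) = -479/142758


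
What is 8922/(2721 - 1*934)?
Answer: 8922/1787 ≈ 4.9927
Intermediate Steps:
8922/(2721 - 1*934) = 8922/(2721 - 934) = 8922/1787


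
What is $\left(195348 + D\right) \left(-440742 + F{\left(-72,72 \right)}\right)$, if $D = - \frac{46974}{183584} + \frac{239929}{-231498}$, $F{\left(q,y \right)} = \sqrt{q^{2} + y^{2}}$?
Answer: $- \frac{152461912778935439309}{1770805368} + \frac{2075525991790237 \sqrt{2}}{147567114} \approx -8.6078 \cdot 10^{10}$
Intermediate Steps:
$D = - \frac{13730378147}{10624832208}$ ($D = \left(-46974\right) \frac{1}{183584} + 239929 \left(- \frac{1}{231498}\right) = - \frac{23487}{91792} - \frac{239929}{231498} = - \frac{13730378147}{10624832208} \approx -1.2923$)
$\left(195348 + D\right) \left(-440742 + F{\left(-72,72 \right)}\right) = \left(195348 - \frac{13730378147}{10624832208}\right) \left(-440742 + \sqrt{\left(-72\right)^{2} + 72^{2}}\right) = \frac{2075525991790237 \left(-440742 + \sqrt{5184 + 5184}\right)}{10624832208} = \frac{2075525991790237 \left(-440742 + \sqrt{10368}\right)}{10624832208} = \frac{2075525991790237 \left(-440742 + 72 \sqrt{2}\right)}{10624832208} = - \frac{152461912778935439309}{1770805368} + \frac{2075525991790237 \sqrt{2}}{147567114}$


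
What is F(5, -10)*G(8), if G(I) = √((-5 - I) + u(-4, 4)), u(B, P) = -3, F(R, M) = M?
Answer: -40*I ≈ -40.0*I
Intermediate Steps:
G(I) = √(-8 - I) (G(I) = √((-5 - I) - 3) = √(-8 - I))
F(5, -10)*G(8) = -10*√(-8 - 1*8) = -10*√(-8 - 8) = -40*I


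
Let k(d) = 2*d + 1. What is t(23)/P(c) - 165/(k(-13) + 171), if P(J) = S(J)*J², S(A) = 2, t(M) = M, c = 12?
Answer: -22081/21024 ≈ -1.0503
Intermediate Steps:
k(d) = 1 + 2*d
P(J) = 2*J²
t(23)/P(c) - 165/(k(-13) + 171) = 23/((2*12²)) - 165/((1 + 2*(-13)) + 171) = 23/((2*144)) - 165/((1 - 26) + 171) = 23/288 - 165/(-25 + 171) = 23*(1/288) - 165/146 = 23/288 - 165*1/146 = 23/288 - 165/146 = -22081/21024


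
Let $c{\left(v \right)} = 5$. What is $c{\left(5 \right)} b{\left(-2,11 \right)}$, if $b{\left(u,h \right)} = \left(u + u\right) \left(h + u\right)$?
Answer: $-180$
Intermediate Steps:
$b{\left(u,h \right)} = 2 u \left(h + u\right)$
$c{\left(5 \right)} b{\left(-2,11 \right)} = 5 \cdot 2 \left(-2\right) \left(11 - 2\right) = 5 \cdot 2 \left(-2\right) 9 = 5 \left(-36\right) = -180$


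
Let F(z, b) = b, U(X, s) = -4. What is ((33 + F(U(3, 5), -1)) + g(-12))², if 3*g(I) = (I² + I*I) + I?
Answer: 15376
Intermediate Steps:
g(I) = I/3 + 2*I²/3 (g(I) = ((I² + I*I) + I)/3 = ((I² + I²) + I)/3 = (2*I² + I)/3 = (I + 2*I²)/3 = I/3 + 2*I²/3)
((33 + F(U(3, 5), -1)) + g(-12))² = ((33 - 1) + (⅓)*(-12)*(1 + 2*(-12)))² = (32 + (⅓)*(-12)*(1 - 24))² = (32 + (⅓)*(-12)*(-23))² = (32 + 92)² = 124² = 15376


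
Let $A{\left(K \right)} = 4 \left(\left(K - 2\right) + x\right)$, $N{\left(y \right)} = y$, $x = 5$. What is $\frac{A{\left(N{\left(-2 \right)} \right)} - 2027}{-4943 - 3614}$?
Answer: $\frac{2023}{8557} \approx 0.23641$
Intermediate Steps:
$A{\left(K \right)} = 12 + 4 K$ ($A{\left(K \right)} = 4 \left(\left(K - 2\right) + 5\right) = 4 \left(\left(-2 + K\right) + 5\right) = 4 \left(3 + K\right) = 12 + 4 K$)
$\frac{A{\left(N{\left(-2 \right)} \right)} - 2027}{-4943 - 3614} = \frac{\left(12 + 4 \left(-2\right)\right) - 2027}{-4943 - 3614} = \frac{\left(12 - 8\right) - 2027}{-8557} = \left(4 - 2027\right) \left(- \frac{1}{8557}\right) = \left(-2023\right) \left(- \frac{1}{8557}\right) = \frac{2023}{8557}$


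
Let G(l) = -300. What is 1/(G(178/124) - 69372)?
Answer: -1/69672 ≈ -1.4353e-5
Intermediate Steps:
1/(G(178/124) - 69372) = 1/(-300 - 69372) = 1/(-69672) = -1/69672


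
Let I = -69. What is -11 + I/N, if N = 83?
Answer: -982/83 ≈ -11.831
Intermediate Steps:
-11 + I/N = -11 - 69/83 = -982/83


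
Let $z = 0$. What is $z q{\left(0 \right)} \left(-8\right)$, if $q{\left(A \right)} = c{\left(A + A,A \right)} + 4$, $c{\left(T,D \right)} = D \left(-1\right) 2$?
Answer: $0$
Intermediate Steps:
$c{\left(T,D \right)} = - 2 D$ ($c{\left(T,D \right)} = - D 2 = - 2 D$)
$q{\left(A \right)} = 4 - 2 A$ ($q{\left(A \right)} = - 2 A + 4 = 4 - 2 A$)
$z q{\left(0 \right)} \left(-8\right) = 0 \left(4 - 0\right) \left(-8\right) = 0 \left(4 + 0\right) \left(-8\right) = 0 \cdot 4 \left(-8\right) = 0 \left(-8\right) = 0$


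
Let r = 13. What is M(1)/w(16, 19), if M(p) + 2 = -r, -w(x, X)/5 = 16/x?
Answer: 3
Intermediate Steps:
w(x, X) = -80/x
M(p) = -15 (M(p) = -2 - 1*13 = -2 - 13 = -15)
M(1)/w(16, 19) = -15/(-80/16) = -15/(-80*1/16) = -15/(-5) = -⅕*(-15) = 3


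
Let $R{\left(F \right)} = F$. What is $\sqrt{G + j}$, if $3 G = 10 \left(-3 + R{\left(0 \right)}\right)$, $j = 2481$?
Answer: $\sqrt{2471} \approx 49.709$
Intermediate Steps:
$G = -10$ ($G = \frac{10 \left(-3 + 0\right)}{3} = \frac{10 \left(-3\right)}{3} = \frac{1}{3} \left(-30\right) = -10$)
$\sqrt{G + j} = \sqrt{-10 + 2481} = \sqrt{2471}$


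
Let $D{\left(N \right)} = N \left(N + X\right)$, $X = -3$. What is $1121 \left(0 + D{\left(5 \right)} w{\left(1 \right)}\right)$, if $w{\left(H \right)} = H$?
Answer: $11210$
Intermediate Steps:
$D{\left(N \right)} = N \left(-3 + N\right)$ ($D{\left(N \right)} = N \left(N - 3\right) = N \left(-3 + N\right)$)
$1121 \left(0 + D{\left(5 \right)} w{\left(1 \right)}\right) = 1121 \left(0 + 5 \left(-3 + 5\right) 1\right) = 1121 \left(0 + 5 \cdot 2 \cdot 1\right) = 1121 \left(0 + 10 \cdot 1\right) = 1121 \left(0 + 10\right) = 1121 \cdot 10 = 11210$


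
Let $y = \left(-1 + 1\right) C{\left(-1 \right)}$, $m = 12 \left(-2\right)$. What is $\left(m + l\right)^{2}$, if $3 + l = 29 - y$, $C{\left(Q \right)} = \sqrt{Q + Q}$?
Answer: $4$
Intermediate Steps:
$C{\left(Q \right)} = \sqrt{2} \sqrt{Q}$ ($C{\left(Q \right)} = \sqrt{2 Q} = \sqrt{2} \sqrt{Q}$)
$m = -24$
$y = 0$ ($y = \left(-1 + 1\right) \sqrt{2} \sqrt{-1} = 0 \sqrt{2} i = 0 i \sqrt{2} = 0$)
$l = 26$ ($l = -3 + \left(29 - 0\right) = -3 + \left(29 + 0\right) = -3 + 29 = 26$)
$\left(m + l\right)^{2} = \left(-24 + 26\right)^{2} = 2^{2} = 4$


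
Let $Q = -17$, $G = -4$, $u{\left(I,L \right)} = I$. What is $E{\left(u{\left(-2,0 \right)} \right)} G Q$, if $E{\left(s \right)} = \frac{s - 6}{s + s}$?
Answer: $136$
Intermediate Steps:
$E{\left(s \right)} = \frac{-6 + s}{2 s}$
$E{\left(u{\left(-2,0 \right)} \right)} G Q = \frac{-6 - 2}{2 \left(-2\right)} \left(-4\right) \left(-17\right) = \frac{1}{2} \left(- \frac{1}{2}\right) \left(-8\right) \left(-4\right) \left(-17\right) = 2 \left(-4\right) \left(-17\right) = \left(-8\right) \left(-17\right) = 136$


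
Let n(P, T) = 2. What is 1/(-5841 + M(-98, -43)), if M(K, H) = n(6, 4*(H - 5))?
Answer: -1/5839 ≈ -0.00017126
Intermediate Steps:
M(K, H) = 2
1/(-5841 + M(-98, -43)) = 1/(-5841 + 2) = 1/(-5839) = -1/5839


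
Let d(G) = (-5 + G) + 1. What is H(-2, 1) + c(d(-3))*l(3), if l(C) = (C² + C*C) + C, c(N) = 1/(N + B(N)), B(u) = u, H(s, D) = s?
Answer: -7/2 ≈ -3.5000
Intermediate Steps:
d(G) = -4 + G
c(N) = 1/(2*N) (c(N) = 1/(N + N) = 1/(2*N))
l(C) = C + 2*C² (l(C) = (C² + C²) + C = 2*C² + C = C + 2*C²)
H(-2, 1) + c(d(-3))*l(3) = -2 + (1/(2*(-4 - 3)))*(3*(1 + 2*3)) = -2 + ((½)/(-7))*(3*(1 + 6)) = -2 + ((½)*(-⅐))*(3*7) = -2 - 1/14*21 = -2 - 3/2 = -7/2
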